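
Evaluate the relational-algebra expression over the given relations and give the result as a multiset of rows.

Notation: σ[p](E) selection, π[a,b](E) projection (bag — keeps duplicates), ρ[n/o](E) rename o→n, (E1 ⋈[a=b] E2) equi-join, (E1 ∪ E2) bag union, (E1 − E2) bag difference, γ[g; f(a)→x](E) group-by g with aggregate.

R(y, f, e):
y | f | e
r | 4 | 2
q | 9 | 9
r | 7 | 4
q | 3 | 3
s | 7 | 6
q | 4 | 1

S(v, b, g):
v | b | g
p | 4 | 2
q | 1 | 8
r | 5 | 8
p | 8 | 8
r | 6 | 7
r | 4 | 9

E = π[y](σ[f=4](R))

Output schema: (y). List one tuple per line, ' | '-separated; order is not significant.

Row counts bottom-up:
  R → 6
  σ[f=4](R) → 2
  π[y](σ[f=4](R)) → 2

== RESULT ==
y
q
r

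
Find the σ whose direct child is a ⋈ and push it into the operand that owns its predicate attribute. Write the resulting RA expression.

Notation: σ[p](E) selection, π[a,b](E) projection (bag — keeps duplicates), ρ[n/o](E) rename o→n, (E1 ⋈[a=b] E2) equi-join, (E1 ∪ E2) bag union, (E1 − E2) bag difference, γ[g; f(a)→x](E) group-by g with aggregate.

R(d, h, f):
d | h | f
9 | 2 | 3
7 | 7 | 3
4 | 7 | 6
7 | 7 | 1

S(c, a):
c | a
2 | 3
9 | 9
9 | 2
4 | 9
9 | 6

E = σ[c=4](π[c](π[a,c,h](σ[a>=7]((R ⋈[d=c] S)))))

σ filters on a, owned by the right side.
E' = σ[c=4](π[c](π[a,c,h]((R ⋈[d=c] σ[a>=7](S)))))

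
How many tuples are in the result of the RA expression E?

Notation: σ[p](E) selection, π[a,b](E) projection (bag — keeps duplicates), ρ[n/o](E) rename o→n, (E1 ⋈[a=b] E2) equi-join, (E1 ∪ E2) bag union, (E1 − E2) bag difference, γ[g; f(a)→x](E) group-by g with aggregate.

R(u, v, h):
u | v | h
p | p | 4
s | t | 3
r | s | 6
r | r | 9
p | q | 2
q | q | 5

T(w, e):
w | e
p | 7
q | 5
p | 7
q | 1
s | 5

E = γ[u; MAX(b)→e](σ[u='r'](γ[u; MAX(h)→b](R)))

Subexpression sizes:
  R → 6
  γ[u; MAX(h)→b](R) → 4
  σ[u='r'](γ[u; MAX(h)→b](R)) → 1
  γ[u; MAX(b)→e](σ[u='r'](γ[u; MAX(h)→b](R))) → 1

|E| = 1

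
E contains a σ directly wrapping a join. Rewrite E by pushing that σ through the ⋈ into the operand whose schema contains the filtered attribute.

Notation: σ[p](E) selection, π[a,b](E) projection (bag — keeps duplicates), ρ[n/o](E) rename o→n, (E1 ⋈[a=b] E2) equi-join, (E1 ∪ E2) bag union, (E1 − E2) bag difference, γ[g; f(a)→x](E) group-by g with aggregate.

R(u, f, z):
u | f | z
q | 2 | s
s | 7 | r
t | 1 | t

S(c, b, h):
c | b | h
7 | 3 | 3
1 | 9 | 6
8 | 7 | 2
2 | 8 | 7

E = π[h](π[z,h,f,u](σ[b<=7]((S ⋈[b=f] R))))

σ filters on b, owned by the left side.
E' = π[h](π[z,h,f,u]((σ[b<=7](S) ⋈[b=f] R)))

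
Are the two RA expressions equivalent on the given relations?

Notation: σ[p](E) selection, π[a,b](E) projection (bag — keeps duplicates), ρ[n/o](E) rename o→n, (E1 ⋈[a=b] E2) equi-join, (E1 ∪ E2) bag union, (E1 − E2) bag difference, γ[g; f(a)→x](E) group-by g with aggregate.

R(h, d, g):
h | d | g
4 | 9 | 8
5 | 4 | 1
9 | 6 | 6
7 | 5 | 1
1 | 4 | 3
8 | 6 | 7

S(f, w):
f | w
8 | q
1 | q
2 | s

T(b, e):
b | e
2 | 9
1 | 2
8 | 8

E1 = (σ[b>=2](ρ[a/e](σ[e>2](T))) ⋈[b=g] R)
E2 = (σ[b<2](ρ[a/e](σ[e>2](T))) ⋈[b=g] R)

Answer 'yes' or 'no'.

E1 subexpression sizes:
  T → 3
  σ[e>2](T) → 2
  ρ[a/e](σ[e>2](T)) → 2
  σ[b>=2](ρ[a/e](σ[e>2](T))) → 2
  R → 6
  (σ[b>=2](ρ[a/e](σ[e>2](T))) ⋈[b=g] R) → 1
E2 subexpression sizes:
  T → 3
  σ[e>2](T) → 2
  ρ[a/e](σ[e>2](T)) → 2
  σ[b<2](ρ[a/e](σ[e>2](T))) → 0
  R → 6
  (σ[b<2](ρ[a/e](σ[e>2](T))) ⋈[b=g] R) → 0

E1 result:
b | a | h | d | g
8 | 8 | 4 | 9 | 8
E2 result:
b | a | h | d | g
(0 rows)
Witness: (8, 8, 4, 9, 8) appears 1× in E1 but 0× in E2.

no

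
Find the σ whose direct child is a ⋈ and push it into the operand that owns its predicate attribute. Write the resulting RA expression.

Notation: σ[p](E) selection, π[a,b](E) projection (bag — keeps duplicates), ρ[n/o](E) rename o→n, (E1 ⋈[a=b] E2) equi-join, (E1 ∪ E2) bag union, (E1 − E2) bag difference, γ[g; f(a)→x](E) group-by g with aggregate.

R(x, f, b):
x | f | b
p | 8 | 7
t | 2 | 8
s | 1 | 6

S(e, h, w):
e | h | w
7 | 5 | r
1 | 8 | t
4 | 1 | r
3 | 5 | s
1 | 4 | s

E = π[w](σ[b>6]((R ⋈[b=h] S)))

σ filters on b, owned by the left side.
E' = π[w]((σ[b>6](R) ⋈[b=h] S))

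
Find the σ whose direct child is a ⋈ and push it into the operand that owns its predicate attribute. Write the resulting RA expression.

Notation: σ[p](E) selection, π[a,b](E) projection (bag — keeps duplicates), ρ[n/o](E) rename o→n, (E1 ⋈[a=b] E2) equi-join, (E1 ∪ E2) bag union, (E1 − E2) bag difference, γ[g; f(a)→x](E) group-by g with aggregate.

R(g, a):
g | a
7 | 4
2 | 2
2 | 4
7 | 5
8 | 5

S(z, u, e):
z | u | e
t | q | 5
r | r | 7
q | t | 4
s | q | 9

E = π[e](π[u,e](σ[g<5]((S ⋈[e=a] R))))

σ filters on g, owned by the right side.
E' = π[e](π[u,e]((S ⋈[e=a] σ[g<5](R))))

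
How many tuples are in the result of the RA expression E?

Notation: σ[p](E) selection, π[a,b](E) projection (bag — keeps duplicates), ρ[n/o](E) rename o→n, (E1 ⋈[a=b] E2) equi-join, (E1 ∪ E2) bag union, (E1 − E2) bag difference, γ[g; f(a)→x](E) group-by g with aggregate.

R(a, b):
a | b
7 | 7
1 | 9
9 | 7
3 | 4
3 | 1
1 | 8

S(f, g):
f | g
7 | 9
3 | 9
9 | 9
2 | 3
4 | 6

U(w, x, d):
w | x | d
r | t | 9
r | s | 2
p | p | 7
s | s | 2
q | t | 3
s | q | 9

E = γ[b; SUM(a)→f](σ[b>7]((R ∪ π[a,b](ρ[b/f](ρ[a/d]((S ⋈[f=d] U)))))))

Stepwise |·|:
  R → 6
  S → 5
  U → 6
  (S ⋈[f=d] U) → 6
  ρ[a/d]((S ⋈[f=d] U)) → 6
  ρ[b/f](ρ[a/d]((S ⋈[f=d] U))) → 6
  π[a,b](ρ[b/f](ρ[a/d]((S ⋈[f=d] U)))) → 6
  (R ∪ π[a,b](ρ[b/f](ρ[a/d]((S ⋈[f=d] U))))) → 12
  σ[b>7]((R ∪ π[a,b](ρ[b/f](ρ[a/d]((S ⋈[f=d] U)))))) → 4
  γ[b; SUM(a)→f](σ[b>7]((R ∪ π[a,b](ρ[b/f](ρ[a/d]((S ⋈[f=d] U))))))) → 2

|E| = 2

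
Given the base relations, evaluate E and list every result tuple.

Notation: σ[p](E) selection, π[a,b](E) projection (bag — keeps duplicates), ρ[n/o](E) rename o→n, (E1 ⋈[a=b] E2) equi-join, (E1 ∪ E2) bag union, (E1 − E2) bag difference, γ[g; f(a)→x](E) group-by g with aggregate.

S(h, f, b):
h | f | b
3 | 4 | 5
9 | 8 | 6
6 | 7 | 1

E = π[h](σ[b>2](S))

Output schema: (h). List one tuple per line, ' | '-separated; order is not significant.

Stepwise |·|:
  S → 3
  σ[b>2](S) → 2
  π[h](σ[b>2](S)) → 2

== RESULT ==
h
3
9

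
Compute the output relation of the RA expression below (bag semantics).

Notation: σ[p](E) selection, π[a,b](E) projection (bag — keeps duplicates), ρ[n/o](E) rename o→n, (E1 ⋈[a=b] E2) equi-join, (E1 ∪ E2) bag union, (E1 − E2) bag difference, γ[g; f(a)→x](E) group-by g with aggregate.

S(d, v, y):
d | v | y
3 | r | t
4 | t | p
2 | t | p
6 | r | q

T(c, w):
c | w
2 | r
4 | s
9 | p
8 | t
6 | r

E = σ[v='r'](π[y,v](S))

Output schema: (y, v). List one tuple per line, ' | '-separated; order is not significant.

Row counts bottom-up:
  S → 4
  π[y,v](S) → 4
  σ[v='r'](π[y,v](S)) → 2

== RESULT ==
y | v
q | r
t | r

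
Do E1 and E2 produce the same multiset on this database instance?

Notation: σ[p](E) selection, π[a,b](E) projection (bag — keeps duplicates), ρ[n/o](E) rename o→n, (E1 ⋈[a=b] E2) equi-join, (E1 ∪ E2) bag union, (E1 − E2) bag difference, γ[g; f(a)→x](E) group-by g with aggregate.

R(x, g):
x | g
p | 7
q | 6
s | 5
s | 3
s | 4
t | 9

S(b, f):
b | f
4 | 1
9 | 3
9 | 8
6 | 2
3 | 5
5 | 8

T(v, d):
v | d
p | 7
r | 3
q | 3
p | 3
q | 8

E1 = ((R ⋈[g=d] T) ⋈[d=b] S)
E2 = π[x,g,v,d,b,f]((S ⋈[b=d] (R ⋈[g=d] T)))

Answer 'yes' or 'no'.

E1 subexpression sizes:
  R → 6
  T → 5
  (R ⋈[g=d] T) → 4
  S → 6
  ((R ⋈[g=d] T) ⋈[d=b] S) → 3
E2 subexpression sizes:
  S → 6
  R → 6
  T → 5
  (R ⋈[g=d] T) → 4
  (S ⋈[b=d] (R ⋈[g=d] T)) → 3
  π[x,g,v,d,b,f]((S ⋈[b=d] (R ⋈[g=d] T))) → 3

E1 and E2 produce the same multiset:
x | g | v | d | b | f
s | 3 | p | 3 | 3 | 5
s | 3 | q | 3 | 3 | 5
s | 3 | r | 3 | 3 | 5

yes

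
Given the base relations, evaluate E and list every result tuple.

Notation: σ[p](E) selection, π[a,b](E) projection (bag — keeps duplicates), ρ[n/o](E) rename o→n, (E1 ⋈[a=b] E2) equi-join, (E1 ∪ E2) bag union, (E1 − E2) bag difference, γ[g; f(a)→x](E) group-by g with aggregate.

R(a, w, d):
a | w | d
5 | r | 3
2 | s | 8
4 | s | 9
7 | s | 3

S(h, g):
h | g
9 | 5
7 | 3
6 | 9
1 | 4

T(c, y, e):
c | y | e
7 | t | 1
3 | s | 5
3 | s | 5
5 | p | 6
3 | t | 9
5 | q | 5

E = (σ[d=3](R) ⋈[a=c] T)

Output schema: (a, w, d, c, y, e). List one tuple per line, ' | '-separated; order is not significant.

Stepwise |·|:
  R → 4
  σ[d=3](R) → 2
  T → 6
  (σ[d=3](R) ⋈[a=c] T) → 3

== RESULT ==
a | w | d | c | y | e
5 | r | 3 | 5 | p | 6
5 | r | 3 | 5 | q | 5
7 | s | 3 | 7 | t | 1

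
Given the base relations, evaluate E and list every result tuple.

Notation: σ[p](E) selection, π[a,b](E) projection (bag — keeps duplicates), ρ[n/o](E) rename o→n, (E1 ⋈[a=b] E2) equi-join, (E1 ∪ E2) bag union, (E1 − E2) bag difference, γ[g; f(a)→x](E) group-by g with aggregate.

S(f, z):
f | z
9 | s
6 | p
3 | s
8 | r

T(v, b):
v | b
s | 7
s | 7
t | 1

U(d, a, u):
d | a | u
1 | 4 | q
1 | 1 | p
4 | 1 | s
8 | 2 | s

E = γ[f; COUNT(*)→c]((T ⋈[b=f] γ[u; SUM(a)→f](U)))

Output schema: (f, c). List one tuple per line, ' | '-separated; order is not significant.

Per-node cardinality:
  T → 3
  U → 4
  γ[u; SUM(a)→f](U) → 3
  (T ⋈[b=f] γ[u; SUM(a)→f](U)) → 1
  γ[f; COUNT(*)→c]((T ⋈[b=f] γ[u; SUM(a)→f](U))) → 1

== RESULT ==
f | c
1 | 1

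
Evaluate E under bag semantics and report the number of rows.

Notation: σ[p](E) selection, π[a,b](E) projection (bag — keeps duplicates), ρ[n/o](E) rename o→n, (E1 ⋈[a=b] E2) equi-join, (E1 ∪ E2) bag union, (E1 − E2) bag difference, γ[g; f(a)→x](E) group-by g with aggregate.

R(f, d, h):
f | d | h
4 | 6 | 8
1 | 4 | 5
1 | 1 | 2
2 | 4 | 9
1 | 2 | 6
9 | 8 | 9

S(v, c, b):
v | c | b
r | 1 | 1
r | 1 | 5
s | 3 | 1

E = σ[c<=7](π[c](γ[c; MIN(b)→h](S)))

Stepwise |·|:
  S → 3
  γ[c; MIN(b)→h](S) → 2
  π[c](γ[c; MIN(b)→h](S)) → 2
  σ[c<=7](π[c](γ[c; MIN(b)→h](S))) → 2

|E| = 2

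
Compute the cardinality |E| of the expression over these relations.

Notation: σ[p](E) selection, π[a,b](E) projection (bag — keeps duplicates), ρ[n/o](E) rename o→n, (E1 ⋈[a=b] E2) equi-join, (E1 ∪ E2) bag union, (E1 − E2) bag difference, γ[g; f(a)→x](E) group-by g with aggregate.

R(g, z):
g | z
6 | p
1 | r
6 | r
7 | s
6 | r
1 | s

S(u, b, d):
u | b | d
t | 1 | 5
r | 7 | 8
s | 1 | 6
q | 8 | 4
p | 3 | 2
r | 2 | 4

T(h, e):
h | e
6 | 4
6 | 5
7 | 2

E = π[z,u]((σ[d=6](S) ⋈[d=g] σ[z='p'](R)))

Per-node cardinality:
  S → 6
  σ[d=6](S) → 1
  R → 6
  σ[z='p'](R) → 1
  (σ[d=6](S) ⋈[d=g] σ[z='p'](R)) → 1
  π[z,u]((σ[d=6](S) ⋈[d=g] σ[z='p'](R))) → 1

|E| = 1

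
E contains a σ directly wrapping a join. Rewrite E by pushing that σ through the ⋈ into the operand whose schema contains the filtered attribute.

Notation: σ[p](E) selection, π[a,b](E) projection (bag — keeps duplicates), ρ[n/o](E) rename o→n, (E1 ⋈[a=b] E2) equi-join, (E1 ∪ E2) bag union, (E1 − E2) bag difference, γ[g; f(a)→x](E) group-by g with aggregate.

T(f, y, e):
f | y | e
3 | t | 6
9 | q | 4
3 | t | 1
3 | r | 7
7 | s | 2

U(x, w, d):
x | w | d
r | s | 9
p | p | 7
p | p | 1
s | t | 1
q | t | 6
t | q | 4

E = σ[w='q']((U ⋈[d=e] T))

σ filters on w, owned by the left side.
E' = (σ[w='q'](U) ⋈[d=e] T)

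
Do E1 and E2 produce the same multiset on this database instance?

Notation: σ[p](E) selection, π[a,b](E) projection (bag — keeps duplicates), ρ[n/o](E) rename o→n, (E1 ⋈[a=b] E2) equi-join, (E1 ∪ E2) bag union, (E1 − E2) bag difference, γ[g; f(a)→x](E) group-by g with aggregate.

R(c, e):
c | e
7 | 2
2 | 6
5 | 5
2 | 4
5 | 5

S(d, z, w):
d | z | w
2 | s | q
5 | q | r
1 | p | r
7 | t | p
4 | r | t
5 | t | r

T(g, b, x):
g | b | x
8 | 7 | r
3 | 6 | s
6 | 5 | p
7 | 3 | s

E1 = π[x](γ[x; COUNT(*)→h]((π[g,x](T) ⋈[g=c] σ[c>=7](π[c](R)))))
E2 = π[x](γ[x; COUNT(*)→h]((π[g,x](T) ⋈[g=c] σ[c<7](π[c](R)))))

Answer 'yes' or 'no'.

E1 stepwise |·|:
  T → 4
  π[g,x](T) → 4
  R → 5
  π[c](R) → 5
  σ[c>=7](π[c](R)) → 1
  (π[g,x](T) ⋈[g=c] σ[c>=7](π[c](R))) → 1
  γ[x; COUNT(*)→h]((π[g,x](T) ⋈[g=c] σ[c>=7](π[c](R)))) → 1
  π[x](γ[x; COUNT(*)→h]((π[g,x](T) ⋈[g=c] σ[c>=7](π[c](R))))) → 1
E2 stepwise |·|:
  T → 4
  π[g,x](T) → 4
  R → 5
  π[c](R) → 5
  σ[c<7](π[c](R)) → 4
  (π[g,x](T) ⋈[g=c] σ[c<7](π[c](R))) → 0
  γ[x; COUNT(*)→h]((π[g,x](T) ⋈[g=c] σ[c<7](π[c](R)))) → 0
  π[x](γ[x; COUNT(*)→h]((π[g,x](T) ⋈[g=c] σ[c<7](π[c](R))))) → 0

E1 result:
x
s
E2 result:
x
(0 rows)
Witness: ('s',) appears 1× in E1 but 0× in E2.

no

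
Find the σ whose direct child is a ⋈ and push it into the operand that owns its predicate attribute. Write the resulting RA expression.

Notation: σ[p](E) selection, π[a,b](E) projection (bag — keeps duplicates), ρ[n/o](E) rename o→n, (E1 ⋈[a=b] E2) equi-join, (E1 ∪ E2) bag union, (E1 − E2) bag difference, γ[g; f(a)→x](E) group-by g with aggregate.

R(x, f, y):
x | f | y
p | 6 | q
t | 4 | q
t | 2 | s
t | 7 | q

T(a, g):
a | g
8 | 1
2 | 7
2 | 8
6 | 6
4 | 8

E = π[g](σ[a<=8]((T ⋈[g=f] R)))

σ filters on a, owned by the left side.
E' = π[g]((σ[a<=8](T) ⋈[g=f] R))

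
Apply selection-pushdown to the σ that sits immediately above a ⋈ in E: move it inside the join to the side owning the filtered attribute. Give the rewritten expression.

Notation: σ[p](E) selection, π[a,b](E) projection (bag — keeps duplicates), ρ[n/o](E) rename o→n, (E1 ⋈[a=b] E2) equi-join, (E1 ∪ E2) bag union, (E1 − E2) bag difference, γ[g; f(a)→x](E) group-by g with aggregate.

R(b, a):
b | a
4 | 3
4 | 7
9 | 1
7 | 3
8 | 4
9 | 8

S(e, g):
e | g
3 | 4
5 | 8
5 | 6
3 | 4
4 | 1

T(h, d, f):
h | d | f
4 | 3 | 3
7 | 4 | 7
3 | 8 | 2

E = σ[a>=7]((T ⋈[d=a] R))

σ filters on a, owned by the right side.
E' = (T ⋈[d=a] σ[a>=7](R))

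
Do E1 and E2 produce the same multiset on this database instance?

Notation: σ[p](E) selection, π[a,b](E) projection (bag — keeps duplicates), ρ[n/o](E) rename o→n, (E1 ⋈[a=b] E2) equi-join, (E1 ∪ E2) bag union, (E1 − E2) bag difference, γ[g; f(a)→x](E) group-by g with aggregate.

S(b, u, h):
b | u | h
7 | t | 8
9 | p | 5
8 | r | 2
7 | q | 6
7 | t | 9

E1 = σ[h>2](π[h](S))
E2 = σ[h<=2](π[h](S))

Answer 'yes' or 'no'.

E1 row counts bottom-up:
  S → 5
  π[h](S) → 5
  σ[h>2](π[h](S)) → 4
E2 row counts bottom-up:
  S → 5
  π[h](S) → 5
  σ[h<=2](π[h](S)) → 1

E1 result:
h
5
6
8
9
E2 result:
h
2
Witness: (6,) appears 1× in E1 but 0× in E2.

no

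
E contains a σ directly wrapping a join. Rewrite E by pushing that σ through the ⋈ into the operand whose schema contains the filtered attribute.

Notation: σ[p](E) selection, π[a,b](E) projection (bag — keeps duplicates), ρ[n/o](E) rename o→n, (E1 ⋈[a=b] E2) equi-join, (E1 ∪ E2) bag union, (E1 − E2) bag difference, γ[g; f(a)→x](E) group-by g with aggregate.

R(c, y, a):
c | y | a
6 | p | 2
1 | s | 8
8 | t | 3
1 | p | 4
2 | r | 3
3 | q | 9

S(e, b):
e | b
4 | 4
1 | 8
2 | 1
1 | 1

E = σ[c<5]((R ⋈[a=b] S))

σ filters on c, owned by the left side.
E' = (σ[c<5](R) ⋈[a=b] S)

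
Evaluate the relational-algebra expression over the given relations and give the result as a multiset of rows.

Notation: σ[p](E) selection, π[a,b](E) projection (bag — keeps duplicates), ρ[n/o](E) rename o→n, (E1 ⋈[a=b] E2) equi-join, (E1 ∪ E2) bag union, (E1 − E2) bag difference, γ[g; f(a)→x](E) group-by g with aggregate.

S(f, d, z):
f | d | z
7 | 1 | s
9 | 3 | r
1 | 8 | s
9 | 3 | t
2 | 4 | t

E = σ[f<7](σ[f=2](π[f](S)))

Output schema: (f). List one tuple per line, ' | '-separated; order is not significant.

Per-node cardinality:
  S → 5
  π[f](S) → 5
  σ[f=2](π[f](S)) → 1
  σ[f<7](σ[f=2](π[f](S))) → 1

== RESULT ==
f
2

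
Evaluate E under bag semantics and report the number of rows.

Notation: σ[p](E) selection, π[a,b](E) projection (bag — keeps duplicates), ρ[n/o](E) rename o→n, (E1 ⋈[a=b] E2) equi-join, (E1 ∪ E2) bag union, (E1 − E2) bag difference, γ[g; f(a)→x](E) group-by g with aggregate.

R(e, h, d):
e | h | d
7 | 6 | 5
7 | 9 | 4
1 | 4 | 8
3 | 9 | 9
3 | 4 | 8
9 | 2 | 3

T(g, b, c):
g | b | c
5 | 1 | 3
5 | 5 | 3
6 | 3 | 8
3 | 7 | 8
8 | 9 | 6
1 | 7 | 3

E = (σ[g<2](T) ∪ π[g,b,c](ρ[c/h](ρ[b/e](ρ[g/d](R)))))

Subexpression sizes:
  T → 6
  σ[g<2](T) → 1
  R → 6
  ρ[g/d](R) → 6
  ρ[b/e](ρ[g/d](R)) → 6
  ρ[c/h](ρ[b/e](ρ[g/d](R))) → 6
  π[g,b,c](ρ[c/h](ρ[b/e](ρ[g/d](R)))) → 6
  (σ[g<2](T) ∪ π[g,b,c](ρ[c/h](ρ[b/e](ρ[g/d](R))))) → 7

|E| = 7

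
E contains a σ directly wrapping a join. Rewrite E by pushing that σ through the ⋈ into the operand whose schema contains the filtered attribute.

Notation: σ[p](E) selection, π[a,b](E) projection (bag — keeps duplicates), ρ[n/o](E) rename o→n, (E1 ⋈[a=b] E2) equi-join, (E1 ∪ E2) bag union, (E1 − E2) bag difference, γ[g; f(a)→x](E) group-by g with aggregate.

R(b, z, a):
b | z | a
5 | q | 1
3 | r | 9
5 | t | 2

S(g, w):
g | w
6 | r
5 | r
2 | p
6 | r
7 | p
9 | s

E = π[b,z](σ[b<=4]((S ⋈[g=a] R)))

σ filters on b, owned by the right side.
E' = π[b,z]((S ⋈[g=a] σ[b<=4](R)))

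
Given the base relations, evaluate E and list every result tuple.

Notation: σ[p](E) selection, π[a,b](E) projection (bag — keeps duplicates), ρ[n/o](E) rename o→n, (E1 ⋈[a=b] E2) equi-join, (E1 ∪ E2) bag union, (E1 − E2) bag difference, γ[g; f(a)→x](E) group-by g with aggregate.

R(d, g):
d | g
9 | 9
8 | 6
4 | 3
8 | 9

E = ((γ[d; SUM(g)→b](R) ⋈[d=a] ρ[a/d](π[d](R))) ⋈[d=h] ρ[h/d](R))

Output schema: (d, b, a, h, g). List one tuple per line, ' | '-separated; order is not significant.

Row counts bottom-up:
  R → 4
  γ[d; SUM(g)→b](R) → 3
  R → 4
  π[d](R) → 4
  ρ[a/d](π[d](R)) → 4
  (γ[d; SUM(g)→b](R) ⋈[d=a] ρ[a/d](π[d](R))) → 4
  R → 4
  ρ[h/d](R) → 4
  ((γ[d; SUM(g)→b](R) ⋈[d=a] ρ[a/d](π[d](R))) ⋈[d=h] ρ[h/d](R)) → 6

== RESULT ==
d | b | a | h | g
4 | 3 | 4 | 4 | 3
8 | 15 | 8 | 8 | 6
8 | 15 | 8 | 8 | 6
8 | 15 | 8 | 8 | 9
8 | 15 | 8 | 8 | 9
9 | 9 | 9 | 9 | 9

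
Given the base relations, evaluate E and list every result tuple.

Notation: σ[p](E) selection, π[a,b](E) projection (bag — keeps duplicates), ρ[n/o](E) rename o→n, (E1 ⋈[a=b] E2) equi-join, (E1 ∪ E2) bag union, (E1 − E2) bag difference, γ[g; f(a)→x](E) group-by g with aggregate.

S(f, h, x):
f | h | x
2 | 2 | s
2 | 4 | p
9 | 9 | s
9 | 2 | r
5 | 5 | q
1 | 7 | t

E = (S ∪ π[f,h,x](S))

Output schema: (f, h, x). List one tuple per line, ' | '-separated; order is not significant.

Row counts bottom-up:
  S → 6
  S → 6
  π[f,h,x](S) → 6
  (S ∪ π[f,h,x](S)) → 12

== RESULT ==
f | h | x
1 | 7 | t
1 | 7 | t
2 | 2 | s
2 | 2 | s
2 | 4 | p
2 | 4 | p
5 | 5 | q
5 | 5 | q
9 | 2 | r
9 | 2 | r
9 | 9 | s
9 | 9 | s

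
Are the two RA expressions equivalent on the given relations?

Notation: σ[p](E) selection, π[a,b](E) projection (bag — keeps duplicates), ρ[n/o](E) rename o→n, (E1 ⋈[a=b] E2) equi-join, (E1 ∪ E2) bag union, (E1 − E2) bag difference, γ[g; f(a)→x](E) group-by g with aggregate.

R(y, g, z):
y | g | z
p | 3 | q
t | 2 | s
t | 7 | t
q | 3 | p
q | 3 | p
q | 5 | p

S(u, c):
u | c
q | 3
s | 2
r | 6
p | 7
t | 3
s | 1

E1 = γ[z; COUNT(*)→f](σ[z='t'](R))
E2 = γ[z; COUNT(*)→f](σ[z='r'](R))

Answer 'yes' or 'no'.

E1 row counts bottom-up:
  R → 6
  σ[z='t'](R) → 1
  γ[z; COUNT(*)→f](σ[z='t'](R)) → 1
E2 row counts bottom-up:
  R → 6
  σ[z='r'](R) → 0
  γ[z; COUNT(*)→f](σ[z='r'](R)) → 0

E1 result:
z | f
t | 1
E2 result:
z | f
(0 rows)
Witness: ('t', 1) appears 1× in E1 but 0× in E2.

no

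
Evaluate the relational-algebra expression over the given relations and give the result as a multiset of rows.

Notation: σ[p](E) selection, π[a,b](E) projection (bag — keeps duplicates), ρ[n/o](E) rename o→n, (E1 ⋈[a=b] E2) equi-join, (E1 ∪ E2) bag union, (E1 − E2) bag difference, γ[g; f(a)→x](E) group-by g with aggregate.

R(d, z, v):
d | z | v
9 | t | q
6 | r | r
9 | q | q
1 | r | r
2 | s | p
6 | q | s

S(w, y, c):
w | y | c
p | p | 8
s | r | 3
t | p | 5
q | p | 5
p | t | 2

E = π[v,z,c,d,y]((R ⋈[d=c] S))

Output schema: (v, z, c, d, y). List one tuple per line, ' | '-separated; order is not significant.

Per-node cardinality:
  R → 6
  S → 5
  (R ⋈[d=c] S) → 1
  π[v,z,c,d,y]((R ⋈[d=c] S)) → 1

== RESULT ==
v | z | c | d | y
p | s | 2 | 2 | t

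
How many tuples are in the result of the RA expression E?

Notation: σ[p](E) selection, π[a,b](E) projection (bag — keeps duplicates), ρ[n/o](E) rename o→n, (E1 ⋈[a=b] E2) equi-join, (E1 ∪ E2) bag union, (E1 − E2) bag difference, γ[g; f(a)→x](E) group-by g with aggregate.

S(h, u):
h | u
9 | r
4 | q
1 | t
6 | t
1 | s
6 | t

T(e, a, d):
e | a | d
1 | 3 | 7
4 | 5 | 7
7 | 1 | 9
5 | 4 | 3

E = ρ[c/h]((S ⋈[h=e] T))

Per-node cardinality:
  S → 6
  T → 4
  (S ⋈[h=e] T) → 3
  ρ[c/h]((S ⋈[h=e] T)) → 3

|E| = 3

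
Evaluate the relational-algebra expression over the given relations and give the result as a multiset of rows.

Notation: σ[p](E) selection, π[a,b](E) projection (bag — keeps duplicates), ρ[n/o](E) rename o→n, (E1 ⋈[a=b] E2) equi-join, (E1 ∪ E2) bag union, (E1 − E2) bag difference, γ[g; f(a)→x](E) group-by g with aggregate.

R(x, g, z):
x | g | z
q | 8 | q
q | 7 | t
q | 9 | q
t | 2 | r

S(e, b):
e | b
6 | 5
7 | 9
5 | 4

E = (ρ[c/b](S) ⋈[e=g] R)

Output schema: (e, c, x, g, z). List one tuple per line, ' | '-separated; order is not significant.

Subexpression sizes:
  S → 3
  ρ[c/b](S) → 3
  R → 4
  (ρ[c/b](S) ⋈[e=g] R) → 1

== RESULT ==
e | c | x | g | z
7 | 9 | q | 7 | t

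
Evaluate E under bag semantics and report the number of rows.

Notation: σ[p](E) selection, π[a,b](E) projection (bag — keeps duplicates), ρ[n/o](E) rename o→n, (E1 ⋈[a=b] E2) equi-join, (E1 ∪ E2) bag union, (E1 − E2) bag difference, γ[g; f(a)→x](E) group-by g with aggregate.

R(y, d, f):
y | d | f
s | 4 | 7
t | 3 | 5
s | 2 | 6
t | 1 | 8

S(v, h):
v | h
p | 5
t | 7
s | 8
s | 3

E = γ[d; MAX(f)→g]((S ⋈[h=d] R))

Subexpression sizes:
  S → 4
  R → 4
  (S ⋈[h=d] R) → 1
  γ[d; MAX(f)→g]((S ⋈[h=d] R)) → 1

|E| = 1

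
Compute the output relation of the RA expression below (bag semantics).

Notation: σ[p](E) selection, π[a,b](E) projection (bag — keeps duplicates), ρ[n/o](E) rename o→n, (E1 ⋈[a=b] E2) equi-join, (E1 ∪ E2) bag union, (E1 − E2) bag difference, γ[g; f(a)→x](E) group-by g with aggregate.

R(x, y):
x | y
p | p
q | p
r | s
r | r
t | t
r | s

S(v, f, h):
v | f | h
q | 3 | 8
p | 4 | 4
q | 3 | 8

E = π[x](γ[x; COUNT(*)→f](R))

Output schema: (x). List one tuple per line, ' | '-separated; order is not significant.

Subexpression sizes:
  R → 6
  γ[x; COUNT(*)→f](R) → 4
  π[x](γ[x; COUNT(*)→f](R)) → 4

== RESULT ==
x
p
q
r
t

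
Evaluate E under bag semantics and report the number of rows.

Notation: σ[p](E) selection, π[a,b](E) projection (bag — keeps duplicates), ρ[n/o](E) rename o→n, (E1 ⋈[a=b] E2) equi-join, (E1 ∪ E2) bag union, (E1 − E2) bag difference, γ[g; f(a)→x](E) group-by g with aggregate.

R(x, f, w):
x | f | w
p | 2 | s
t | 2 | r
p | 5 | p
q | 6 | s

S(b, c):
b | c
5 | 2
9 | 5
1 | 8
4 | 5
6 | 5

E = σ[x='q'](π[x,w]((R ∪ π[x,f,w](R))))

Stepwise |·|:
  R → 4
  R → 4
  π[x,f,w](R) → 4
  (R ∪ π[x,f,w](R)) → 8
  π[x,w]((R ∪ π[x,f,w](R))) → 8
  σ[x='q'](π[x,w]((R ∪ π[x,f,w](R)))) → 2

|E| = 2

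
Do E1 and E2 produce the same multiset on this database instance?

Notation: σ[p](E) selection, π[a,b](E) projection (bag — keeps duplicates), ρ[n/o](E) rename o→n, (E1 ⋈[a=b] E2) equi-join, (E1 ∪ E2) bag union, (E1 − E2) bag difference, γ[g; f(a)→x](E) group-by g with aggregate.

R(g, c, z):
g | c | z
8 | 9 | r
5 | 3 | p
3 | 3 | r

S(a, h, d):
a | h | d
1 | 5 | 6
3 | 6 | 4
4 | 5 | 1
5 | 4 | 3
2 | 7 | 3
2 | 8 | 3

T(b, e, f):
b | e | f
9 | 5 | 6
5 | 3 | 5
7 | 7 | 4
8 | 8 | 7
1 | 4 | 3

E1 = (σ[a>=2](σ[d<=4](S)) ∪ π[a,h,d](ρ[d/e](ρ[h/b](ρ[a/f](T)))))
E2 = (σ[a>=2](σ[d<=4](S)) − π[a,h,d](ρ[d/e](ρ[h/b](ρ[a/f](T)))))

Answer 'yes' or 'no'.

E1 stepwise |·|:
  S → 6
  σ[d<=4](S) → 5
  σ[a>=2](σ[d<=4](S)) → 5
  T → 5
  ρ[a/f](T) → 5
  ρ[h/b](ρ[a/f](T)) → 5
  ρ[d/e](ρ[h/b](ρ[a/f](T))) → 5
  π[a,h,d](ρ[d/e](ρ[h/b](ρ[a/f](T)))) → 5
  (σ[a>=2](σ[d<=4](S)) ∪ π[a,h,d](ρ[d/e](ρ[h/b](ρ[a/f](T))))) → 10
E2 stepwise |·|:
  S → 6
  σ[d<=4](S) → 5
  σ[a>=2](σ[d<=4](S)) → 5
  T → 5
  ρ[a/f](T) → 5
  ρ[h/b](ρ[a/f](T)) → 5
  ρ[d/e](ρ[h/b](ρ[a/f](T))) → 5
  π[a,h,d](ρ[d/e](ρ[h/b](ρ[a/f](T)))) → 5
  (σ[a>=2](σ[d<=4](S)) − π[a,h,d](ρ[d/e](ρ[h/b](ρ[a/f](T))))) → 5

E1 result:
a | h | d
2 | 7 | 3
2 | 8 | 3
3 | 1 | 4
3 | 6 | 4
4 | 5 | 1
4 | 7 | 7
5 | 4 | 3
5 | 5 | 3
6 | 9 | 5
7 | 8 | 8
E2 result:
a | h | d
2 | 7 | 3
2 | 8 | 3
3 | 6 | 4
4 | 5 | 1
5 | 4 | 3
Witness: (3, 1, 4) appears 1× in E1 but 0× in E2.

no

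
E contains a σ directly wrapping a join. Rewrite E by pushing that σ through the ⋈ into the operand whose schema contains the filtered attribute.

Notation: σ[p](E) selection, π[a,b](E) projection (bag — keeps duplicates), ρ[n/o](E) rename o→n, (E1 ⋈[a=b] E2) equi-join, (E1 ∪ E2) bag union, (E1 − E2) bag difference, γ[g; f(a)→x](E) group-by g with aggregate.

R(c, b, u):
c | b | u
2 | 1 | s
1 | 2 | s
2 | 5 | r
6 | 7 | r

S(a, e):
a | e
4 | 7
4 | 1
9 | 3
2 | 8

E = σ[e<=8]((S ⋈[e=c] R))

σ filters on e, owned by the left side.
E' = (σ[e<=8](S) ⋈[e=c] R)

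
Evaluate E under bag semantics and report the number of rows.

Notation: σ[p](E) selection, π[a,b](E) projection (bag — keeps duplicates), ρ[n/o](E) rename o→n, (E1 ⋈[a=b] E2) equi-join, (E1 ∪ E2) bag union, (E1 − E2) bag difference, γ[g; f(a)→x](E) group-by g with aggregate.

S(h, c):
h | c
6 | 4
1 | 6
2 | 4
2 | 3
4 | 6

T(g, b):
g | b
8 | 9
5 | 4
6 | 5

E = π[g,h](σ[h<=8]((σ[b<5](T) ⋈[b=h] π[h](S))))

Subexpression sizes:
  T → 3
  σ[b<5](T) → 1
  S → 5
  π[h](S) → 5
  (σ[b<5](T) ⋈[b=h] π[h](S)) → 1
  σ[h<=8]((σ[b<5](T) ⋈[b=h] π[h](S))) → 1
  π[g,h](σ[h<=8]((σ[b<5](T) ⋈[b=h] π[h](S)))) → 1

|E| = 1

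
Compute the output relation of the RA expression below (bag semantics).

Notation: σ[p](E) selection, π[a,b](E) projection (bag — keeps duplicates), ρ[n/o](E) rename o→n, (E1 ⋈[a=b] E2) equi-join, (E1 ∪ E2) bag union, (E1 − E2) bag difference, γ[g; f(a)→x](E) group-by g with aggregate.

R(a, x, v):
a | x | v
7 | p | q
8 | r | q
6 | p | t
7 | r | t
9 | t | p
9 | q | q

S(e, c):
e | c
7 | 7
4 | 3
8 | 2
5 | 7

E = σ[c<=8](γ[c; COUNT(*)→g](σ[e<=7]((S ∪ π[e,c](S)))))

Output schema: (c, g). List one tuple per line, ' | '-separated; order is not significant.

Subexpression sizes:
  S → 4
  S → 4
  π[e,c](S) → 4
  (S ∪ π[e,c](S)) → 8
  σ[e<=7]((S ∪ π[e,c](S))) → 6
  γ[c; COUNT(*)→g](σ[e<=7]((S ∪ π[e,c](S)))) → 2
  σ[c<=8](γ[c; COUNT(*)→g](σ[e<=7]((S ∪ π[e,c](S))))) → 2

== RESULT ==
c | g
3 | 2
7 | 4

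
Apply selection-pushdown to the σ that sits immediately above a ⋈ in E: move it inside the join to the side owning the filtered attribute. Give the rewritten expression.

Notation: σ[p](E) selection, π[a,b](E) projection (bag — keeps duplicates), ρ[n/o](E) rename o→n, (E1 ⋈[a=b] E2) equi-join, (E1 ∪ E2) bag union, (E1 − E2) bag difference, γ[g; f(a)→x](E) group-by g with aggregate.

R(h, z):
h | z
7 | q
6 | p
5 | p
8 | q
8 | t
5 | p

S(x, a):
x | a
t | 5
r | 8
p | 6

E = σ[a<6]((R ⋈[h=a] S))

σ filters on a, owned by the right side.
E' = (R ⋈[h=a] σ[a<6](S))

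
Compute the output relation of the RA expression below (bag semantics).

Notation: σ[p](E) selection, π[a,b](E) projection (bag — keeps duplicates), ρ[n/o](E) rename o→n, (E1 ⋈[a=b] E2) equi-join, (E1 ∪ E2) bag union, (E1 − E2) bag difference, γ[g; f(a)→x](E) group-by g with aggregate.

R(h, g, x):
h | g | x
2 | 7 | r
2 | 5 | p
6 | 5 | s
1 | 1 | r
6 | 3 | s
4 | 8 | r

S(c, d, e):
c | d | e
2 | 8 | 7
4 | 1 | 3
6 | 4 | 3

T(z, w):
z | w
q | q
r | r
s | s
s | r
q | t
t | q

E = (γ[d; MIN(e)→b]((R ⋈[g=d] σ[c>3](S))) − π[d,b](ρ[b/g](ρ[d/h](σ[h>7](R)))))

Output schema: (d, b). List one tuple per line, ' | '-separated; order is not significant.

Subexpression sizes:
  R → 6
  S → 3
  σ[c>3](S) → 2
  (R ⋈[g=d] σ[c>3](S)) → 1
  γ[d; MIN(e)→b]((R ⋈[g=d] σ[c>3](S))) → 1
  R → 6
  σ[h>7](R) → 0
  ρ[d/h](σ[h>7](R)) → 0
  ρ[b/g](ρ[d/h](σ[h>7](R))) → 0
  π[d,b](ρ[b/g](ρ[d/h](σ[h>7](R)))) → 0
  (γ[d; MIN(e)→b]((R ⋈[g=d] σ[c>3](S))) − π[d,b](ρ[b/g](ρ[d/h](σ[h>7](R))))) → 1

== RESULT ==
d | b
1 | 3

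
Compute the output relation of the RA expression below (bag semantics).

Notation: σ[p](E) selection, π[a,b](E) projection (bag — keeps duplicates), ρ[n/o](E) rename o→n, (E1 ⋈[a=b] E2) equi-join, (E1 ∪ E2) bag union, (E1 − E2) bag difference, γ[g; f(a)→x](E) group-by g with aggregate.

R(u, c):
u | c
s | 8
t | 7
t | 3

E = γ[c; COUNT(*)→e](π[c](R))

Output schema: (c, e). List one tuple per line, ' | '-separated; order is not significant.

Stepwise |·|:
  R → 3
  π[c](R) → 3
  γ[c; COUNT(*)→e](π[c](R)) → 3

== RESULT ==
c | e
3 | 1
7 | 1
8 | 1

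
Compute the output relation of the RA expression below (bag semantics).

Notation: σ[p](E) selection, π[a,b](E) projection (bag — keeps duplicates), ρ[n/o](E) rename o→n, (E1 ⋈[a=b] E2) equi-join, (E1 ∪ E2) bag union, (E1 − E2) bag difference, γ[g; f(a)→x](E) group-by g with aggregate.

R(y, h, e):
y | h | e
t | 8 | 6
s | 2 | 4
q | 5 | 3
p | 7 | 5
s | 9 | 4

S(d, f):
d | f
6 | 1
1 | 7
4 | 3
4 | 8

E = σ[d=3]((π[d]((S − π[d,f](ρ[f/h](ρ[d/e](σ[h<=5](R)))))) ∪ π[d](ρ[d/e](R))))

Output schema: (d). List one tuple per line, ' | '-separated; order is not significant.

Subexpression sizes:
  S → 4
  R → 5
  σ[h<=5](R) → 2
  ρ[d/e](σ[h<=5](R)) → 2
  ρ[f/h](ρ[d/e](σ[h<=5](R))) → 2
  π[d,f](ρ[f/h](ρ[d/e](σ[h<=5](R)))) → 2
  (S − π[d,f](ρ[f/h](ρ[d/e](σ[h<=5](R))))) → 4
  π[d]((S − π[d,f](ρ[f/h](ρ[d/e](σ[h<=5](R)))))) → 4
  R → 5
  ρ[d/e](R) → 5
  π[d](ρ[d/e](R)) → 5
  (π[d]((S − π[d,f](ρ[f/h](ρ[d/e](σ[h<=5](R)))))) ∪ π[d](ρ[d/e](R))) → 9
  σ[d=3]((π[d]((S − π[d,f](ρ[f/h](ρ[d/e](σ[h<=5](R)))))) ∪ π[d](ρ[d/e](R)))) → 1

== RESULT ==
d
3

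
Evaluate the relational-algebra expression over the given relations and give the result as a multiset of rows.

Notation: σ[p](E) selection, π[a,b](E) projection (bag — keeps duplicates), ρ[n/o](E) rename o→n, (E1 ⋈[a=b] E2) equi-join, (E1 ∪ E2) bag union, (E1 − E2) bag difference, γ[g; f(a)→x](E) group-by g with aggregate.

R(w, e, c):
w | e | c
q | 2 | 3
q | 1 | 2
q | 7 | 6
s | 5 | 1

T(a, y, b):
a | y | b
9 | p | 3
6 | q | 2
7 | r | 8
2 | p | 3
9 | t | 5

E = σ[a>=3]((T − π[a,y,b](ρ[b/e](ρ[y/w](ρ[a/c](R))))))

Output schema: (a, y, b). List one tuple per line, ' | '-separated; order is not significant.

Per-node cardinality:
  T → 5
  R → 4
  ρ[a/c](R) → 4
  ρ[y/w](ρ[a/c](R)) → 4
  ρ[b/e](ρ[y/w](ρ[a/c](R))) → 4
  π[a,y,b](ρ[b/e](ρ[y/w](ρ[a/c](R)))) → 4
  (T − π[a,y,b](ρ[b/e](ρ[y/w](ρ[a/c](R))))) → 5
  σ[a>=3]((T − π[a,y,b](ρ[b/e](ρ[y/w](ρ[a/c](R)))))) → 4

== RESULT ==
a | y | b
6 | q | 2
7 | r | 8
9 | p | 3
9 | t | 5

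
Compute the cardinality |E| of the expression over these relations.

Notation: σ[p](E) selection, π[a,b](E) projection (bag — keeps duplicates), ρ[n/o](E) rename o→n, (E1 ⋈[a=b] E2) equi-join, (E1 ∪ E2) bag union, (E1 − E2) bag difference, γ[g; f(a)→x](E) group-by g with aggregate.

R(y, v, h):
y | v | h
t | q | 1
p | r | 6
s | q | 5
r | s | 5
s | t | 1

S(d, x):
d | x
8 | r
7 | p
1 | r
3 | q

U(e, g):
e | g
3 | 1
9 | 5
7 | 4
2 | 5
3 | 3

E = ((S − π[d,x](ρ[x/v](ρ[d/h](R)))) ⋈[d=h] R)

Subexpression sizes:
  S → 4
  R → 5
  ρ[d/h](R) → 5
  ρ[x/v](ρ[d/h](R)) → 5
  π[d,x](ρ[x/v](ρ[d/h](R))) → 5
  (S − π[d,x](ρ[x/v](ρ[d/h](R)))) → 4
  R → 5
  ((S − π[d,x](ρ[x/v](ρ[d/h](R)))) ⋈[d=h] R) → 2

|E| = 2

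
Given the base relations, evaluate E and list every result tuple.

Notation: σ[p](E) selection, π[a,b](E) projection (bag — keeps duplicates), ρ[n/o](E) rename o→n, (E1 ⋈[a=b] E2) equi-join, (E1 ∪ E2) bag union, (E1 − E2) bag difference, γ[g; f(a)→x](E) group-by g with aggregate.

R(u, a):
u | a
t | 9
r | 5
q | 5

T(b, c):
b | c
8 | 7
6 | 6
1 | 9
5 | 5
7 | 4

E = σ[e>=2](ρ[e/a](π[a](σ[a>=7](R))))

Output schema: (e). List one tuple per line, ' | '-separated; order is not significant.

Per-node cardinality:
  R → 3
  σ[a>=7](R) → 1
  π[a](σ[a>=7](R)) → 1
  ρ[e/a](π[a](σ[a>=7](R))) → 1
  σ[e>=2](ρ[e/a](π[a](σ[a>=7](R)))) → 1

== RESULT ==
e
9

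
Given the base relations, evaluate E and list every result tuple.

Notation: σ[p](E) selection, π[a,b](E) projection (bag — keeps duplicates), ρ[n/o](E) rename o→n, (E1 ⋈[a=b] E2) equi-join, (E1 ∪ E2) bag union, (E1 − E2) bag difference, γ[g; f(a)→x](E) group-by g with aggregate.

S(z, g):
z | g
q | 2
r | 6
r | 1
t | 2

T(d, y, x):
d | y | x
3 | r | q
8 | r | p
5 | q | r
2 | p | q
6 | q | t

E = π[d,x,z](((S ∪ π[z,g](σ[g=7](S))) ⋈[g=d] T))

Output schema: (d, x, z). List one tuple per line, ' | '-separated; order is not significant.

Row counts bottom-up:
  S → 4
  S → 4
  σ[g=7](S) → 0
  π[z,g](σ[g=7](S)) → 0
  (S ∪ π[z,g](σ[g=7](S))) → 4
  T → 5
  ((S ∪ π[z,g](σ[g=7](S))) ⋈[g=d] T) → 3
  π[d,x,z](((S ∪ π[z,g](σ[g=7](S))) ⋈[g=d] T)) → 3

== RESULT ==
d | x | z
2 | q | q
2 | q | t
6 | t | r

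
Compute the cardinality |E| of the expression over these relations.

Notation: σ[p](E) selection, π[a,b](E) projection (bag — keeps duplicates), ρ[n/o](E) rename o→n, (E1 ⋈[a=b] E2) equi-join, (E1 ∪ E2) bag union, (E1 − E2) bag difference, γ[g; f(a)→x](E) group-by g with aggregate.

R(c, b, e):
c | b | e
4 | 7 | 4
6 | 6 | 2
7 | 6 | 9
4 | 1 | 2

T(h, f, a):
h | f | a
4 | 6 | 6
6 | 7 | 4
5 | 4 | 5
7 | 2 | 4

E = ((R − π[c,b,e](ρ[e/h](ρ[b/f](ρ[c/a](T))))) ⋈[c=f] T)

Per-node cardinality:
  R → 4
  T → 4
  ρ[c/a](T) → 4
  ρ[b/f](ρ[c/a](T)) → 4
  ρ[e/h](ρ[b/f](ρ[c/a](T))) → 4
  π[c,b,e](ρ[e/h](ρ[b/f](ρ[c/a](T)))) → 4
  (R − π[c,b,e](ρ[e/h](ρ[b/f](ρ[c/a](T))))) → 4
  T → 4
  ((R − π[c,b,e](ρ[e/h](ρ[b/f](ρ[c/a](T))))) ⋈[c=f] T) → 4

|E| = 4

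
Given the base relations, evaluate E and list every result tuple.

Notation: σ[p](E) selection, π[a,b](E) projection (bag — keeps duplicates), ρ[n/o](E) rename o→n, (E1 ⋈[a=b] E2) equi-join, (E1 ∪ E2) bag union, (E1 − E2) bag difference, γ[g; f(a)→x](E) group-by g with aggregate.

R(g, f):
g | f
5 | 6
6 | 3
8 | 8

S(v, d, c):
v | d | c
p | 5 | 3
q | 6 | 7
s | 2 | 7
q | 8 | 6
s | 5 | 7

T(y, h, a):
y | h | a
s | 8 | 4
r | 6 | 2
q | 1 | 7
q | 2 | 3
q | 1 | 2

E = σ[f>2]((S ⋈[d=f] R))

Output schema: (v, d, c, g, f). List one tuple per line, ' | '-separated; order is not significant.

Stepwise |·|:
  S → 5
  R → 3
  (S ⋈[d=f] R) → 2
  σ[f>2]((S ⋈[d=f] R)) → 2

== RESULT ==
v | d | c | g | f
q | 6 | 7 | 5 | 6
q | 8 | 6 | 8 | 8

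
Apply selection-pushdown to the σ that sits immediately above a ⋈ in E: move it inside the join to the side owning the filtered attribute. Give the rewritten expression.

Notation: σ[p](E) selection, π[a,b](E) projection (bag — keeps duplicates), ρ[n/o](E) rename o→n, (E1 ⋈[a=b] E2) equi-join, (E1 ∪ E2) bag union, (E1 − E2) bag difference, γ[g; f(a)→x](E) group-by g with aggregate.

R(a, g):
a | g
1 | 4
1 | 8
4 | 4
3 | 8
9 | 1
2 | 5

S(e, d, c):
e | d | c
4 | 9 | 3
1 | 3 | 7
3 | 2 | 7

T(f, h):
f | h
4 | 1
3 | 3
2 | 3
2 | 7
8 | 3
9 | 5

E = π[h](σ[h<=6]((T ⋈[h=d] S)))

σ filters on h, owned by the left side.
E' = π[h]((σ[h<=6](T) ⋈[h=d] S))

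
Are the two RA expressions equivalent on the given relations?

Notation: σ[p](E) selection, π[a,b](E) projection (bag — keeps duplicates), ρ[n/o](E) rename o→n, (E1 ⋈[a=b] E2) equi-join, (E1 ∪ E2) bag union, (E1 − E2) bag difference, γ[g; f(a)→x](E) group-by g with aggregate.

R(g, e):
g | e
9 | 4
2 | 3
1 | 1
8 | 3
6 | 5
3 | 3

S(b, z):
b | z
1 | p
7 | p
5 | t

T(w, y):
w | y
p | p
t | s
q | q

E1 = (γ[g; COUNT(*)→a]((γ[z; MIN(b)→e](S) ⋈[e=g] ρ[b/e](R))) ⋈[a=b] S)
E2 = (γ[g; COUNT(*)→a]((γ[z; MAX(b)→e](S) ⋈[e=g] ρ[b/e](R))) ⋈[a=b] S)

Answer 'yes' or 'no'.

E1 row counts bottom-up:
  S → 3
  γ[z; MIN(b)→e](S) → 2
  R → 6
  ρ[b/e](R) → 6
  (γ[z; MIN(b)→e](S) ⋈[e=g] ρ[b/e](R)) → 1
  γ[g; COUNT(*)→a]((γ[z; MIN(b)→e](S) ⋈[e=g] ρ[b/e](R))) → 1
  S → 3
  (γ[g; COUNT(*)→a]((γ[z; MIN(b)→e](S) ⋈[e=g] ρ[b/e](R))) ⋈[a=b] S) → 1
E2 row counts bottom-up:
  S → 3
  γ[z; MAX(b)→e](S) → 2
  R → 6
  ρ[b/e](R) → 6
  (γ[z; MAX(b)→e](S) ⋈[e=g] ρ[b/e](R)) → 0
  γ[g; COUNT(*)→a]((γ[z; MAX(b)→e](S) ⋈[e=g] ρ[b/e](R))) → 0
  S → 3
  (γ[g; COUNT(*)→a]((γ[z; MAX(b)→e](S) ⋈[e=g] ρ[b/e](R))) ⋈[a=b] S) → 0

E1 result:
g | a | b | z
1 | 1 | 1 | p
E2 result:
g | a | b | z
(0 rows)
Witness: (1, 1, 1, 'p') appears 1× in E1 but 0× in E2.

no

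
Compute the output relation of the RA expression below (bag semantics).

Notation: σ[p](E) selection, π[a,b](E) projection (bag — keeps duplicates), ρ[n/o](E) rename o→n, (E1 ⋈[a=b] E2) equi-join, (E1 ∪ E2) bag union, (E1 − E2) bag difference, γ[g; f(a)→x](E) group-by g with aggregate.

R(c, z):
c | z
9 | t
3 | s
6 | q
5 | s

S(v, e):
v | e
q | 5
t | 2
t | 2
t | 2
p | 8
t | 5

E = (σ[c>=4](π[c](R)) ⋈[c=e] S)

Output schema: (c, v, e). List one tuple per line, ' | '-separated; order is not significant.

Stepwise |·|:
  R → 4
  π[c](R) → 4
  σ[c>=4](π[c](R)) → 3
  S → 6
  (σ[c>=4](π[c](R)) ⋈[c=e] S) → 2

== RESULT ==
c | v | e
5 | q | 5
5 | t | 5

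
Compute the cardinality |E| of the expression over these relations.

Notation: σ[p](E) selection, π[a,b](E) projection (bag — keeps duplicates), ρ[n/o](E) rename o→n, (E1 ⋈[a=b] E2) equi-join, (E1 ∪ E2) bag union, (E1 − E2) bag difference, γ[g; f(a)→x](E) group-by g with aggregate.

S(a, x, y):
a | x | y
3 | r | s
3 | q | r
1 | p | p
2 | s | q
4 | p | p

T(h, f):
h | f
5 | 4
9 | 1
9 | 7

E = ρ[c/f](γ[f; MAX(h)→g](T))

Per-node cardinality:
  T → 3
  γ[f; MAX(h)→g](T) → 3
  ρ[c/f](γ[f; MAX(h)→g](T)) → 3

|E| = 3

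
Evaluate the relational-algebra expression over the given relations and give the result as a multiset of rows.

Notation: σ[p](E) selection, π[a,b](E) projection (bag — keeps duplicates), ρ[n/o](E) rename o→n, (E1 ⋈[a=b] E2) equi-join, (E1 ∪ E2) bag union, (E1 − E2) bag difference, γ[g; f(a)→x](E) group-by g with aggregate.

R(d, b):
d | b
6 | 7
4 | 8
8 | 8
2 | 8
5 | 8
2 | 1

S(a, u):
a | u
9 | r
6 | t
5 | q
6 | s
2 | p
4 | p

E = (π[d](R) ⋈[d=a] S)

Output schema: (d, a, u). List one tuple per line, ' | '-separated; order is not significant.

Per-node cardinality:
  R → 6
  π[d](R) → 6
  S → 6
  (π[d](R) ⋈[d=a] S) → 6

== RESULT ==
d | a | u
2 | 2 | p
2 | 2 | p
4 | 4 | p
5 | 5 | q
6 | 6 | s
6 | 6 | t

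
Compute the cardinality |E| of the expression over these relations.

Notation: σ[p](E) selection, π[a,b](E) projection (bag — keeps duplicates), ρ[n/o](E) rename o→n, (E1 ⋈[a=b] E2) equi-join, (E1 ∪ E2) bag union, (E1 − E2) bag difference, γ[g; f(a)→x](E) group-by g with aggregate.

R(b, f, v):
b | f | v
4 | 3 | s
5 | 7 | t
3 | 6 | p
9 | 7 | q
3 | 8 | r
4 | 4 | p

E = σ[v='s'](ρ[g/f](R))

Row counts bottom-up:
  R → 6
  ρ[g/f](R) → 6
  σ[v='s'](ρ[g/f](R)) → 1

|E| = 1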